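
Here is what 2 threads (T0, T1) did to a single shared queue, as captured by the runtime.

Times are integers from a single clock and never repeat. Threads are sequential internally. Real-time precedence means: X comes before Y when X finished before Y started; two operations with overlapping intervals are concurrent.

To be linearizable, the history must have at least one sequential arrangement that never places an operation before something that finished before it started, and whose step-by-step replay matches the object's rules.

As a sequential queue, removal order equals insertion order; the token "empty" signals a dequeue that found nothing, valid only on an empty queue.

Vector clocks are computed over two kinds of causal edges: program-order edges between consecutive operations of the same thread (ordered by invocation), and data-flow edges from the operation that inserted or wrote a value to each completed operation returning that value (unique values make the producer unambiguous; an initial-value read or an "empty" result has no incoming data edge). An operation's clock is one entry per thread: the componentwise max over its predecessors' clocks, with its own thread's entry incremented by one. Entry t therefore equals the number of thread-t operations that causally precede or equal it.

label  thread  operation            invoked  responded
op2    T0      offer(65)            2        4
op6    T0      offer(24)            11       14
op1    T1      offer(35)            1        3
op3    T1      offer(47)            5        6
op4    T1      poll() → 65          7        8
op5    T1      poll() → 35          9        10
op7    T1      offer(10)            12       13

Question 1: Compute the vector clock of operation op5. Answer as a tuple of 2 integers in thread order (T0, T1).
(1, 4)

VC(op1, invoked at 1): no causal predecessors; +1 on T1 → (0, 1)
VC(op2, invoked at 2): no causal predecessors; +1 on T0 → (1, 0)
merge at op3 (invoked 5): VC(op1)=(0, 1), own-thread bump on T1 → (0, 2)
merge at op6 (invoked 11): VC(op2)=(1, 0), own-thread bump on T0 → (2, 0)
merge at op4 (invoked 7): VC(op2)=(1, 0), VC(op3)=(0, 2), own-thread bump on T1 → (1, 3)
merge at op5 (invoked 9): VC(op1)=(0, 1), VC(op4)=(1, 3), own-thread bump on T1 → (1, 4)
merge at op7 (invoked 12): VC(op5)=(1, 4), own-thread bump on T1 → (1, 5)
target: VC(op5) = (1, 4)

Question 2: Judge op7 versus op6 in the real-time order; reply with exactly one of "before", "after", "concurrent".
concurrent

op7 spans [12,13], op6 spans [11,14]
the intervals overlap in both directions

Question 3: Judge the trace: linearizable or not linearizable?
linearizable

a witness: op2, op1, op3, op4, op5, op6, op7
step 1: op2 offer(65) — queue <65>
step 2: op1 offer(35) — queue <65,35>
step 3: op3 offer(47) — queue <65,35,47>
step 4: op4 poll() → 65 — queue <35,47>
step 5: op5 poll() → 35 — queue <47>
step 6: op6 offer(24) — queue <47,24>
step 7: op7 offer(10) — queue <47,24,10>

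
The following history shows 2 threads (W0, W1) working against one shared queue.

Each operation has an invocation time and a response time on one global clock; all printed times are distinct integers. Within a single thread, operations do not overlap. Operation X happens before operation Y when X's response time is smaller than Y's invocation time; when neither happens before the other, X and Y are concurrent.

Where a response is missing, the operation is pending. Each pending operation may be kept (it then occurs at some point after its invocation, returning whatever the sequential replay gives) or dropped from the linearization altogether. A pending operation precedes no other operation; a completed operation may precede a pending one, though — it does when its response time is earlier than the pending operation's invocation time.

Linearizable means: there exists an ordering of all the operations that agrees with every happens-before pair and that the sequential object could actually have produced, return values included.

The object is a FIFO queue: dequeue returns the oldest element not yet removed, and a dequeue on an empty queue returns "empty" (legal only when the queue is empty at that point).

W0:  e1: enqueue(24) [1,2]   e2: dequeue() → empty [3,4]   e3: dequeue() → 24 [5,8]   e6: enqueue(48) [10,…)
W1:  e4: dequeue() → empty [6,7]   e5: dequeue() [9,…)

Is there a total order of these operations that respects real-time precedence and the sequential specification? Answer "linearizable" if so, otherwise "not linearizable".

cut after 3 events: linearizable; cut after 4 events (e2 responds, time 4): not linearizable
exhaustive check: the 2 completed queue ops admit one real-time order; illegal
e.g. e1, e2: illegal at step 2, since e2 dequeue() → empty cannot apply there

not linearizable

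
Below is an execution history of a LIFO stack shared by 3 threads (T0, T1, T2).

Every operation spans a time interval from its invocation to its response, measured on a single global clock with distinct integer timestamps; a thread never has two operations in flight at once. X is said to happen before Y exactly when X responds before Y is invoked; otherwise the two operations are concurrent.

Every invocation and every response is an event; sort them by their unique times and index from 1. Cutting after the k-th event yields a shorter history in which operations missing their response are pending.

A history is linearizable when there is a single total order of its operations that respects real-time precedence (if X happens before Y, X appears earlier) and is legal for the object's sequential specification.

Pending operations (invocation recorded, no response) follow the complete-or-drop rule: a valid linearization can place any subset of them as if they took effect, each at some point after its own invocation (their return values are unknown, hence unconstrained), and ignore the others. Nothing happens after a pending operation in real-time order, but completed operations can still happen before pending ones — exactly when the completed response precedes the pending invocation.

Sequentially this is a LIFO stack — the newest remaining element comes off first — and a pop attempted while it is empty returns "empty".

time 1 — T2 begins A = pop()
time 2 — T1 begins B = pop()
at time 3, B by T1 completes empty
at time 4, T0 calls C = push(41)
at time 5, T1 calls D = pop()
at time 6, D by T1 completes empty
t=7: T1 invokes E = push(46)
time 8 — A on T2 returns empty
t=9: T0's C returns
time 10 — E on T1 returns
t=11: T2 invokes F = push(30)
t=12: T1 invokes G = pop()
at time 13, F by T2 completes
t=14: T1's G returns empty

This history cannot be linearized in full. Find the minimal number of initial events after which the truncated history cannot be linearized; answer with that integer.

one valid order for events 1..13 is A, B, D, C, E, F:
after step 1 (A pop() → empty): stack <>
after step 2 (B pop() → empty): stack <>
after step 3 (D pop() → empty): stack <>
after step 4 (C push(41)): stack <41>
after step 5 (E push(46)): stack <41,46>
after step 6 (F push(30)): stack <41,46,30>
with event 14 included (G responding at time 14), all real-time-consistent orders fail
e.g. A, B, C, D, E, F, G: illegal at step 4, since D pop() → empty cannot apply there
e.g. A, B, C, D, E, G, F: illegal at step 4, since D pop() → empty cannot apply there

14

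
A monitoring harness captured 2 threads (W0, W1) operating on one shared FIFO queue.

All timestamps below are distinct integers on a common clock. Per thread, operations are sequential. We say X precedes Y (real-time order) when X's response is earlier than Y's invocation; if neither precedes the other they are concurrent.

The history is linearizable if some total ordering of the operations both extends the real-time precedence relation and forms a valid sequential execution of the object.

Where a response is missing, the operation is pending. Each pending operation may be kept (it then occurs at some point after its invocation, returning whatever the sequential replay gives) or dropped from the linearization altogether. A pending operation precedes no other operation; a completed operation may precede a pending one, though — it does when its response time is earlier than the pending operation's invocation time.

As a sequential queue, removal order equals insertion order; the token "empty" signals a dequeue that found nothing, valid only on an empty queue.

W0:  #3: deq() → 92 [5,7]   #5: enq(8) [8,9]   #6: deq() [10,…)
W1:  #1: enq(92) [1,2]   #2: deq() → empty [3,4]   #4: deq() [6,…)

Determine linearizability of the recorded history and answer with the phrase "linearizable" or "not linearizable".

prefix check: 1..3 passes, 1..4 fails once #2's time-4 response joins
exhaustive check: the 2 completed FIFO queue ops admit one real-time order; illegal
e.g. #1, #2: illegal at step 2, since #2 deq() → empty cannot apply there

not linearizable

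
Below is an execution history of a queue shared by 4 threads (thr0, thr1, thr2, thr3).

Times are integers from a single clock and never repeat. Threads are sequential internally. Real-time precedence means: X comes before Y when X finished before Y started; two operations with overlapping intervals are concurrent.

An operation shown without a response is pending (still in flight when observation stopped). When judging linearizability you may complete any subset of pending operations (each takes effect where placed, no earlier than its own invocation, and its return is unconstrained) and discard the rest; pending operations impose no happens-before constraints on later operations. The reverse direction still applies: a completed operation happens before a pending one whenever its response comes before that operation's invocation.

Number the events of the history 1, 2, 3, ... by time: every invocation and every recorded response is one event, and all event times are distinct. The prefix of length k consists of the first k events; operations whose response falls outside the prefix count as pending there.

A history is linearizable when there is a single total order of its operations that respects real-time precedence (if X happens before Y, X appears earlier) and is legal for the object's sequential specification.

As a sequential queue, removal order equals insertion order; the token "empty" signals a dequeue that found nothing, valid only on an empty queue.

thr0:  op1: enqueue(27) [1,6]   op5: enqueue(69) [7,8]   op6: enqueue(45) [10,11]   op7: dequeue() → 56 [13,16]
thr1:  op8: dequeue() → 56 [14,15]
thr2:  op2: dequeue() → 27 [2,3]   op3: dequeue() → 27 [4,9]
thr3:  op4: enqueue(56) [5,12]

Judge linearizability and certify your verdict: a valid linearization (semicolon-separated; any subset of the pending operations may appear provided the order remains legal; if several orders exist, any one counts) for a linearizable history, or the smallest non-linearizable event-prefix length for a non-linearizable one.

through event 8 a valid linearization exists; event 9 (op3 responding at time 9) ends that
real-time-consistent orders of the 4 completed operations: 5 — all fail the queue replay
include/drop combinations of the 1 pending operation (op4) were all tried; none helps
take op1, op2, op3, op5 (pending dropped): step 3 already fails, because op3 dequeue() → 27 cannot occur there
take op1, op2, op5, op3 (pending dropped): step 4 already fails, because op3 dequeue() → 27 cannot occur there

not linearizable — minimal violating prefix: 9 events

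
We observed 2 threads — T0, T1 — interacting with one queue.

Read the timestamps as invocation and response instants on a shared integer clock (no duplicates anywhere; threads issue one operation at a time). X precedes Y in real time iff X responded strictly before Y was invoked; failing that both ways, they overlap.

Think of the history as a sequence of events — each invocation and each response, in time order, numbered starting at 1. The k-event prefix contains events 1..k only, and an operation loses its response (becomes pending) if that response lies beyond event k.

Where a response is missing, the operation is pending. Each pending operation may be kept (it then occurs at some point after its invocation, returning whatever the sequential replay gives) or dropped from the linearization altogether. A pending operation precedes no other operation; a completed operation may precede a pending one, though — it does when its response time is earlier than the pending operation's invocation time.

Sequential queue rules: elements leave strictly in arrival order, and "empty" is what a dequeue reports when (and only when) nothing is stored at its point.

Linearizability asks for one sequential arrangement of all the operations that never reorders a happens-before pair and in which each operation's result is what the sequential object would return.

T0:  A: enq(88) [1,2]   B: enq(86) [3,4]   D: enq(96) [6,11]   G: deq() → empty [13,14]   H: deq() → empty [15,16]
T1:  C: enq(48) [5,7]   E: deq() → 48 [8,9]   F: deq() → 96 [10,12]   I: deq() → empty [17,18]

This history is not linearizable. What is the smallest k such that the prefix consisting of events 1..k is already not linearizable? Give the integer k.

events 1..8 are linearizable, e.g. via A, B, C:
after step 1 (A enq(88)): queue <88>
after step 2 (B enq(86)): queue <88,86>
after step 3 (C enq(48)): queue <88,86,48>
adding event 9 (E responds at 9) leaves no legal real-time order
completion choices over the 1 pending operation (D) were checked; none helps
for example A, B, C, E (pending dropped) fails at step 4: E deq() → 48 is not legal there

9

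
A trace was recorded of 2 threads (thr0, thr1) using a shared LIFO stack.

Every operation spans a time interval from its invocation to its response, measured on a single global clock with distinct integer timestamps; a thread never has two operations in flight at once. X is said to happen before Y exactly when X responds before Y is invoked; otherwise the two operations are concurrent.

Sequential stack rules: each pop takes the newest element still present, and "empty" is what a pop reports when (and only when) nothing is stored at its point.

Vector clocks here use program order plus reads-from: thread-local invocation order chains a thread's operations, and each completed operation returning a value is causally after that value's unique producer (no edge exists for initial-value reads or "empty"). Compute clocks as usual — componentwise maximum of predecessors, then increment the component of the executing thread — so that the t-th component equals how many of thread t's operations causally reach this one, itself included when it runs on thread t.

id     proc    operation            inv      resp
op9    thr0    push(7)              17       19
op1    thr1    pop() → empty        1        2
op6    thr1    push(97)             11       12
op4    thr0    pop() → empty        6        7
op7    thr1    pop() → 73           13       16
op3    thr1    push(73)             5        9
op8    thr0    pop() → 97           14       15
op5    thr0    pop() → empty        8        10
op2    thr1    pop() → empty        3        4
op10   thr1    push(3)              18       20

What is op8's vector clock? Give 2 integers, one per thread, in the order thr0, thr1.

op1 (invocation 1): nothing precedes it; thr1's component alone gives (0, 1)
op4 (invocation 6): nothing precedes it; thr0's component alone gives (1, 0)
op2 (invocation 3): componentwise max over VC(op1)=(0, 1), +1 at thr1, giving (0, 2)
op5 (invocation 8): componentwise max over VC(op4)=(1, 0), +1 at thr0, giving (2, 0)
op3 (invocation 5): componentwise max over VC(op2)=(0, 2), +1 at thr1, giving (0, 3)
op6 (invocation 11): componentwise max over VC(op3)=(0, 3), +1 at thr1, giving (0, 4)
op7 (invocation 13): componentwise max over VC(op3)=(0, 3), VC(op6)=(0, 4), +1 at thr1, giving (0, 5)
op10 (invocation 18): componentwise max over VC(op7)=(0, 5), +1 at thr1, giving (0, 6)
op8 (invocation 14): componentwise max over VC(op5)=(2, 0), VC(op6)=(0, 4), +1 at thr0, giving (3, 4)
op9 (invocation 17): componentwise max over VC(op8)=(3, 4), +1 at thr0, giving (4, 4)
target: VC(op8) = (3, 4)

(3, 4)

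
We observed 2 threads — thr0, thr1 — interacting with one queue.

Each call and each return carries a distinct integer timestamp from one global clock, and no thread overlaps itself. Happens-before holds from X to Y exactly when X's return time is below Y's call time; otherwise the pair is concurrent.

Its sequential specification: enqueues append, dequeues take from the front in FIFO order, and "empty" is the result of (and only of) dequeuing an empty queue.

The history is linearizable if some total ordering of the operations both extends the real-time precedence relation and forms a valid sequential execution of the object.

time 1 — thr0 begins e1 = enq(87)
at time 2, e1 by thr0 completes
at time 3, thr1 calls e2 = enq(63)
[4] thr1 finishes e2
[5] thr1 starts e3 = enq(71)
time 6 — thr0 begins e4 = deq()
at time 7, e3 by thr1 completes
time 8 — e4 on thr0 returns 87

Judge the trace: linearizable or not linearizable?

a witness: e1, e2, e3, e4
1. e1 enq(87), leaving queue <87>
2. e2 enq(63), leaving queue <87,63>
3. e3 enq(71), leaving queue <87,63,71>
4. e4 deq() → 87, leaving queue <63,71>

linearizable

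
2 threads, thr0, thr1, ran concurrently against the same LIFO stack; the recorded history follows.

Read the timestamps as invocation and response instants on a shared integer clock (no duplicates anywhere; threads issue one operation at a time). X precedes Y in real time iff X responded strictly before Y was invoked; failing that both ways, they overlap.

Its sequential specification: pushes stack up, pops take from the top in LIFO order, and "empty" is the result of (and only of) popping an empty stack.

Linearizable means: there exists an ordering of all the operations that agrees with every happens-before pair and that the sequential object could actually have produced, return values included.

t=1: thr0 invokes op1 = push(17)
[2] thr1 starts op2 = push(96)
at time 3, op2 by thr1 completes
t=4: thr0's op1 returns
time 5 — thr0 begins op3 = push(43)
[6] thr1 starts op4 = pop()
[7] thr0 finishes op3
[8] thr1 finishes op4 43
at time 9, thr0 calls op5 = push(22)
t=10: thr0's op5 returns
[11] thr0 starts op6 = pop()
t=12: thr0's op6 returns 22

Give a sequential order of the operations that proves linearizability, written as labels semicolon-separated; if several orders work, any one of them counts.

step 1: op1 push(17) — stack <17>
step 2: op2 push(96) — stack <17,96>
step 3: op3 push(43) — stack <17,96,43>
step 4: op4 pop() → 43 — stack <17,96>
step 5: op5 push(22) — stack <17,96,22>
step 6: op6 pop() → 22 — stack <17,96>

op1; op2; op3; op4; op5; op6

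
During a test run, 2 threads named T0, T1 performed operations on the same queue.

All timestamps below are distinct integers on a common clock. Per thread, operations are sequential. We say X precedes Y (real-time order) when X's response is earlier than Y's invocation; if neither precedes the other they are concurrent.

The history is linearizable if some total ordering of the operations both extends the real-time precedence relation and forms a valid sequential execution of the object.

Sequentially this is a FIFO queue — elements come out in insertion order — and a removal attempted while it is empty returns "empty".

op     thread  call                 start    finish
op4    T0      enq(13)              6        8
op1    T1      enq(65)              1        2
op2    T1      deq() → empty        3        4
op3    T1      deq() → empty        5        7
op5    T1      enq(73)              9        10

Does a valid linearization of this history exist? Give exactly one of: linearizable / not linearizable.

events 1..3 are fine; event 4 — the response of op2 at time 4 — makes the prefix non-linearizable
a single order respects real time; the 2 completed queue operations fail replay along it
e.g. op1, op2: illegal at step 2, since op2 deq() → empty cannot apply there

not linearizable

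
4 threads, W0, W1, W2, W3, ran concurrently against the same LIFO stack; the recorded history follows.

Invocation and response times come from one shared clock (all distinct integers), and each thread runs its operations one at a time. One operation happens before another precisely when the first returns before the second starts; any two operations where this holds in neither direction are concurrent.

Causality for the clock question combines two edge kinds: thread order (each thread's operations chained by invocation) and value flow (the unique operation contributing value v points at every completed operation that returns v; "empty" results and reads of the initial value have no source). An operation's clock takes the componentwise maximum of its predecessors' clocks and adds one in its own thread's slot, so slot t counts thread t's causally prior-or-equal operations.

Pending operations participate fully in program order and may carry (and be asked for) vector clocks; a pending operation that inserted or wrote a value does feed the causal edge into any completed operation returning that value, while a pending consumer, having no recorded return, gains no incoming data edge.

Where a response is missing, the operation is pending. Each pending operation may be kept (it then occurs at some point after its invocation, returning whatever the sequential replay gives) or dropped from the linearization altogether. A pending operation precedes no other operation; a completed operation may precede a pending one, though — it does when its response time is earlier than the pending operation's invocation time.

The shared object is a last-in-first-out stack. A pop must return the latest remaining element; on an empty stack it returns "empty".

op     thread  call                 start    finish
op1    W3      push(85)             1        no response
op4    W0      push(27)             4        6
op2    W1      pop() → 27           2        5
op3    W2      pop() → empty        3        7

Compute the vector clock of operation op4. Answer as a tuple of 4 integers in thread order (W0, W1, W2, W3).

(1, 0, 0, 0)

root op op1, invoked 1: fresh clock plus W3's own tick → (0, 0, 0, 1)
root op op3, invoked 3: fresh clock plus W2's own tick → (0, 0, 1, 0)
root op op4, invoked 4: fresh clock plus W0's own tick → (1, 0, 0, 0)
from VC(op4)=(1, 0, 0, 0), op2 (invoked 2) maxes components and bumps W1 → (1, 1, 0, 0)
target: VC(op4) = (1, 0, 0, 0)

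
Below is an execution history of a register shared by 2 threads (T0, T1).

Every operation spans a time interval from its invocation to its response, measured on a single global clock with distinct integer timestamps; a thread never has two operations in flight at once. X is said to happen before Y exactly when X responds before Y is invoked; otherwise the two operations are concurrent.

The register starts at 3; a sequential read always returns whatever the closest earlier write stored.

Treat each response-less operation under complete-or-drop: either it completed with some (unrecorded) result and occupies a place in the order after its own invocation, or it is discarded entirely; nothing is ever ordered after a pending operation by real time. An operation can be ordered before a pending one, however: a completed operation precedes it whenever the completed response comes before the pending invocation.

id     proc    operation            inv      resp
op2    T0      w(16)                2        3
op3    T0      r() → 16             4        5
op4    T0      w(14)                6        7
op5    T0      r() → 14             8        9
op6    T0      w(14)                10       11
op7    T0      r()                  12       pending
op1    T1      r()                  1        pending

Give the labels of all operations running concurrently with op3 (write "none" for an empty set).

op1

overlap test against op3 [4,5]: concurrent iff the interval meets 4..5
op1 [1,…): concurrent
op2 [2,3]: before
op4 [6,7]: after
op5 [8,9]: after
op6 [10,11]: after
op7 [12,…): after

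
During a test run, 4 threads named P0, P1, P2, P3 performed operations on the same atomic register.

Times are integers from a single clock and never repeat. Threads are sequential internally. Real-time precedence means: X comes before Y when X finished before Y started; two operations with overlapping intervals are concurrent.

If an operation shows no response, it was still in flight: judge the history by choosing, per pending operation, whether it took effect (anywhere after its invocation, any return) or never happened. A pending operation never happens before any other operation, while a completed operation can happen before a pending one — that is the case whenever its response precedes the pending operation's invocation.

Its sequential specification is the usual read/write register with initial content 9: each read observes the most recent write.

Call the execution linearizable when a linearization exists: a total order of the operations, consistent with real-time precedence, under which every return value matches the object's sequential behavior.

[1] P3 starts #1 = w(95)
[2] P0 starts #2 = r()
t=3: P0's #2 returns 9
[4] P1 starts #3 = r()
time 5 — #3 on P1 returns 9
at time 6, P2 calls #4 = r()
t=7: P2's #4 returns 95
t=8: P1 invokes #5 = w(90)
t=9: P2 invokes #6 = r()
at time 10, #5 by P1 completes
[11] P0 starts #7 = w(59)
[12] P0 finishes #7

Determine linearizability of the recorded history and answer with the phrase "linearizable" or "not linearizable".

witness order: #2, #3, #1, #4, #5, #6, #7
step 1: #2 r() → 9 — value 9
step 2: #3 r() → 9 — value 9
step 3: #1 w(95) (pending, included) — value 95
step 4: #4 r() → 95 — value 95
step 5: #5 w(90) — value 90
step 6: #6 r() (pending, included) — value 90
step 7: #7 w(59) — value 59

linearizable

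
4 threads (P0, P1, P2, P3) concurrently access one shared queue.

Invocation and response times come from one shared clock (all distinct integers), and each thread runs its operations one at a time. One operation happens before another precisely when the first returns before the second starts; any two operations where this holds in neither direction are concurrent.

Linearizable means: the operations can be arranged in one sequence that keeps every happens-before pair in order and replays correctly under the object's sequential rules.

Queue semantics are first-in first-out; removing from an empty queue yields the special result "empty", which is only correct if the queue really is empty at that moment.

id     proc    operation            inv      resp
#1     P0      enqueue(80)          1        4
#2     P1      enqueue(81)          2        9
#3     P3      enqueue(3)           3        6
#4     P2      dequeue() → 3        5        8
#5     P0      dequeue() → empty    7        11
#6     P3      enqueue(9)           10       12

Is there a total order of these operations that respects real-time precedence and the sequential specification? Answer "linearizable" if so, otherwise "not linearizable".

the violation lands at event 11, #5's response at time 11: events 1..10 linearize, events 1..11 do not
25 orders of the 5 completed queue ops respect real time; none is legal
completion choices over the 1 pending operation (#6) were checked; none helps
e.g. #1, #2, #3, #4, #5 (pending dropped): illegal at step 4, since #4 dequeue() → 3 cannot apply there
e.g. #1, #2, #3, #5, #4 (pending dropped): illegal at step 4, since #5 dequeue() → empty cannot apply there

not linearizable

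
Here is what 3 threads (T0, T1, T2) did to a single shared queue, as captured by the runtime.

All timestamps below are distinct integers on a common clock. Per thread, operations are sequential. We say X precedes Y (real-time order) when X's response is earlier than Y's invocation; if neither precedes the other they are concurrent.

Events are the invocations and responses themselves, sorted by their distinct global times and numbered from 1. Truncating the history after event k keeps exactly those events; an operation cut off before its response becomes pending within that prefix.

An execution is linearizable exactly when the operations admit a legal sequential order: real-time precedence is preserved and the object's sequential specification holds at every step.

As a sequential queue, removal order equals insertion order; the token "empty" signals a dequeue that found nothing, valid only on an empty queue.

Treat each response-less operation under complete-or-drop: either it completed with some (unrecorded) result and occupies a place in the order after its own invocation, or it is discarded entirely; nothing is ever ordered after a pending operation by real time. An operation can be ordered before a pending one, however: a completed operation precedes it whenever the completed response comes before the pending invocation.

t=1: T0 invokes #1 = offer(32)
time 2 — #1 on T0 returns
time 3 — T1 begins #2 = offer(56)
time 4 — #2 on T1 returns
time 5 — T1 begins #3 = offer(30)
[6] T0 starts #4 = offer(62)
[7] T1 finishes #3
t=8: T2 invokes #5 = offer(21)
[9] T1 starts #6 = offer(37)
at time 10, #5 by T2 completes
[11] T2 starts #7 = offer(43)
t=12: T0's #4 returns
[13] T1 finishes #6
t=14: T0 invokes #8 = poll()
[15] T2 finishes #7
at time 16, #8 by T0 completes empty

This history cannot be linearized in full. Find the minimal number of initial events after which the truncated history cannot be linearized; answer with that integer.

16

a valid linearization of events 1..15 exists, for instance #1, #2, #3, #4, #5, #6, #7:
after step 1 (#1 offer(32)): queue <32>
after step 2 (#2 offer(56)): queue <32,56>
after step 3 (#3 offer(30)): queue <32,56,30>
after step 4 (#4 offer(62)): queue <32,56,30,62>
after step 5 (#5 offer(21)): queue <32,56,30,62,21>
after step 6 (#6 offer(37)): queue <32,56,30,62,21,37>
after step 7 (#7 offer(43)): queue <32,56,30,62,21,37,43>
event 16 — #8's response, time 16 — after it, nothing linearizes
one such order, #1, #2, #3, #4, #5, #6, #7, #8, breaks at step 8 where #8 poll() → empty is illegal
one such order, #1, #2, #3, #4, #5, #6, #8, #7, breaks at step 7 where #8 poll() → empty is illegal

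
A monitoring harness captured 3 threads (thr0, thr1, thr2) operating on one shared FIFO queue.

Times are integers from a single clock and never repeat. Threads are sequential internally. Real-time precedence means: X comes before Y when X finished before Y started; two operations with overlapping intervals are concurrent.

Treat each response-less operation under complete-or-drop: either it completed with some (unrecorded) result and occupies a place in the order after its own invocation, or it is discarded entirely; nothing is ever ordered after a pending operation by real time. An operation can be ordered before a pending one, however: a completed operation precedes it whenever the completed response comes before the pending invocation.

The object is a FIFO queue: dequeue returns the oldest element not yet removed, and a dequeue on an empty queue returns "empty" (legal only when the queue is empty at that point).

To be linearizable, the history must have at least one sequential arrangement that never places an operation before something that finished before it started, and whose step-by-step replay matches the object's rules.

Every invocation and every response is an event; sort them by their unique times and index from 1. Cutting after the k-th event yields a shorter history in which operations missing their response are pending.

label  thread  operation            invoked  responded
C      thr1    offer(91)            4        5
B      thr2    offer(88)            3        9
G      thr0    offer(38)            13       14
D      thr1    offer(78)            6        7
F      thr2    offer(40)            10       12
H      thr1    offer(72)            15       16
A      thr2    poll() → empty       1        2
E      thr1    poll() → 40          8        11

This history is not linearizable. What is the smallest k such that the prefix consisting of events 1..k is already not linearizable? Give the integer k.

11

events 1..10 are linearizable, e.g. via A, B, C, D:
after step 1 (A poll() → empty): queue <>
after step 2 (B offer(88)): queue <88>
after step 3 (C offer(91)): queue <88,91>
after step 4 (D offer(78)): queue <88,91,78>
adding event 11 (E responds at 11) leaves no legal real-time order
no escape via the 1 pending operation (F): every completion choice fails
sample order A, B, C, D, E (pending dropped) stalls at step 5 — E poll() → 40 has no legal effect
sample order A, C, B, D, E (pending dropped) stalls at step 5 — E poll() → 40 has no legal effect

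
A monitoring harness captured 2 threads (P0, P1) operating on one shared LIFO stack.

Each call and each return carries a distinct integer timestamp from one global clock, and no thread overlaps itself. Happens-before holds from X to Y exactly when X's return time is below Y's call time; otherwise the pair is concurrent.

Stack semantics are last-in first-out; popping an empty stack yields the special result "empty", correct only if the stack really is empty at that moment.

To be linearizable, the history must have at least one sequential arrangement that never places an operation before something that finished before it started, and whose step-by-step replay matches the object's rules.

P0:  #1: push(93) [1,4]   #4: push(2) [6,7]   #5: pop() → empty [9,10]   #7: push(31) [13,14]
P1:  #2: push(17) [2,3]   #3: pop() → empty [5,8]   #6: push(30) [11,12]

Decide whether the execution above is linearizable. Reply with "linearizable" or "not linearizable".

not linearizable

through event 7 a valid linearization exists; event 8 (#3 responding at time 8) ends that
all 4 real-time-respecting orders fail — 4 completed LIFO stack operations, no legal replay
sample order #1, #2, #3, #4 stalls at step 3 — #3 pop() → empty has no legal effect
sample order #1, #2, #4, #3 stalls at step 4 — #3 pop() → empty has no legal effect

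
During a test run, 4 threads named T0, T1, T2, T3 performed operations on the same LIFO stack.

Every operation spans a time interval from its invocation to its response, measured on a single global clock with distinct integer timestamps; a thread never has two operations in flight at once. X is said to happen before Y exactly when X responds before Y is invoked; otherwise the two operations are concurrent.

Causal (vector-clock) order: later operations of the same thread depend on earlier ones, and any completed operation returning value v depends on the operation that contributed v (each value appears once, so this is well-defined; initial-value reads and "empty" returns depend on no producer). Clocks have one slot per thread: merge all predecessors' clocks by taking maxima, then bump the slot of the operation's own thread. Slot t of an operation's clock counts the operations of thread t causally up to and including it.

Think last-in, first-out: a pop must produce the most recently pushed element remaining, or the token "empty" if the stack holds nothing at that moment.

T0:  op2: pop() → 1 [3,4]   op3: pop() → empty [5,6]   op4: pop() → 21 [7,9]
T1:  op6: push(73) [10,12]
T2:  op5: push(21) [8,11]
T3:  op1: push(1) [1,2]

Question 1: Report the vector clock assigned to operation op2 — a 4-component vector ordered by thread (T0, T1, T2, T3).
Answer: (1, 0, 0, 1)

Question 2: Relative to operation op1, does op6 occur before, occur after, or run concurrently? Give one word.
Answer: after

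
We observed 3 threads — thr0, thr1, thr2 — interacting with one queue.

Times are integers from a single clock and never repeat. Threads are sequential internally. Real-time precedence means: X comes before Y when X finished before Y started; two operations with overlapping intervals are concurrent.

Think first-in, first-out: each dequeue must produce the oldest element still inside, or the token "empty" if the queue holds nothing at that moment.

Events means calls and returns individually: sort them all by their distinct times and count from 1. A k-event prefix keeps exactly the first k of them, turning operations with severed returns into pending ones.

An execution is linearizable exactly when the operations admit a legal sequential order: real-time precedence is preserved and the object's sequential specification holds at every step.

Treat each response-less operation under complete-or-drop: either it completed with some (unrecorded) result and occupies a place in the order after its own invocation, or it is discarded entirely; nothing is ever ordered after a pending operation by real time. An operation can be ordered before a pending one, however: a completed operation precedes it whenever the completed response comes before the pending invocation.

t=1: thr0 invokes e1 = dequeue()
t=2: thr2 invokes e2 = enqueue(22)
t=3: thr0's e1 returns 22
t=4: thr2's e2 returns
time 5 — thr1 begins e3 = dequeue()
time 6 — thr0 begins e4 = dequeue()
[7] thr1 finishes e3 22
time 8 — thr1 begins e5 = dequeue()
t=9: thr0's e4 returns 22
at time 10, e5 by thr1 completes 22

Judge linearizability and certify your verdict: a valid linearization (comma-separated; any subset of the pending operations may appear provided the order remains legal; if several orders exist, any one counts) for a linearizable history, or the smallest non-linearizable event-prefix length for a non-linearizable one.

already the first 7 events (up to e3's response at time 7) admit no linearization; the first 6 still do
real-time-consistent orders of the 3 completed operations: 2 — all fail the queue replay
no completion choice of the 1 pending operation (e4) rescues it — every subset was tried
take e1, e2, e3 (pending dropped): step 1 already fails, because e1 dequeue() → 22 cannot occur there
take e2, e1, e3 (pending dropped): step 3 already fails, because e3 dequeue() → 22 cannot occur there

not linearizable — minimal violating prefix: 7 events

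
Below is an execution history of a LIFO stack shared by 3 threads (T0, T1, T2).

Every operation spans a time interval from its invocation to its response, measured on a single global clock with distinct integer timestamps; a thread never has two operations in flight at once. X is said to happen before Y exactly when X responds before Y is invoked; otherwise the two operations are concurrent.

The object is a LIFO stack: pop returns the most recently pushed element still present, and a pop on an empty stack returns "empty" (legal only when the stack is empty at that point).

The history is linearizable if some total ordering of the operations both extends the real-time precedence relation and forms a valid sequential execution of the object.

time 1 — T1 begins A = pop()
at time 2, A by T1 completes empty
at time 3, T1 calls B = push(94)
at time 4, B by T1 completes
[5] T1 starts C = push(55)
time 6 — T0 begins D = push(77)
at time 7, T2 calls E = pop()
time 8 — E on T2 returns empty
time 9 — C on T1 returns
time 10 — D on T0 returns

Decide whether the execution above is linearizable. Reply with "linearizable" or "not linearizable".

already the first 8 events (up to E's response at time 8) admit no linearization; the first 7 still do
exactly one order of the 3 completed ops respects real time; the LIFO stack replay fails
include/drop combinations of the 2 pending operations (C, D) were all tried; none helps
e.g. A, B, E (pending dropped): illegal at step 3, since E pop() → empty cannot apply there

not linearizable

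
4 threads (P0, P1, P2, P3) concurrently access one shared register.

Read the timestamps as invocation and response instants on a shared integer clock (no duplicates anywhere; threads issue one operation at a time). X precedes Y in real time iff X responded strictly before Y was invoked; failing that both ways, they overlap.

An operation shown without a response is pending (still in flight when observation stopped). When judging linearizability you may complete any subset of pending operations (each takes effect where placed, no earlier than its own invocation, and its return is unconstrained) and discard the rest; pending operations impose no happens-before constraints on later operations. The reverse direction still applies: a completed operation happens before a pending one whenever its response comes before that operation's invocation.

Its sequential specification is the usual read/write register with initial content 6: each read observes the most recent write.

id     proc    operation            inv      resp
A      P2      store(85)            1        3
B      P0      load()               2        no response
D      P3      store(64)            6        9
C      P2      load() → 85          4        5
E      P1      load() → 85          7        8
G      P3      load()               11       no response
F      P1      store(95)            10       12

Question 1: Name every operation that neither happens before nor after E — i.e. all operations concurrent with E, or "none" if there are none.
concurrent with E ([7,8]): every op whose interval crosses 7..8
A [1,3]: before
B [2,…): concurrent
C [4,5]: before
D [6,9]: concurrent
F [10,12]: after
G [11,…): after

B, D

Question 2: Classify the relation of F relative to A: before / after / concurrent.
F spans [10,12], A spans [1,3]
resp(A)=3 < inv(F)=10

after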